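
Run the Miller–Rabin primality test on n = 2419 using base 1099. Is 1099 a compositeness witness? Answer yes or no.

yes

n − 1 = 2418 = 2^1 · 1209, so s = 1 and d = 1209.
Repeated squaring mod 2419: 1099^1 ≡ 1099, 1099^2 ≡ 720, 1099^4 ≡ 734, 1099^8 ≡ 1738, 1099^16 ≡ 1732, 1099^32 ≡ 264, 1099^64 ≡ 1964, 1099^128 ≡ 1410, 1099^256 ≡ 2101, 1099^512 ≡ 1945, 1099^1024 ≡ 2128.
1209 = 1024 + 128 + 32 + 16 + 8 + 1, so 1099^1209 ≡ 2128·1410·264·1732·1738·1099 ≡ 2168 (mod 2419).
x_0 = 1099^1209 mod 2419 = 2168.
x_0 ∉ {1, 2418} and s = 1, so 1099 is a Miller–Rabin witness and 2419 is composite.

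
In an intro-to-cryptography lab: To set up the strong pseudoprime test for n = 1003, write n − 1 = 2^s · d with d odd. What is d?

Halving: 1002 → 501; 501 is odd.
So 1002 = 2^1 · 501.

501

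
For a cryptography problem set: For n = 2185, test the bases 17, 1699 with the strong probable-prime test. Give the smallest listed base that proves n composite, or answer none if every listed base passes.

17

n − 1 = 2184 = 2^3 · 273, so s = 3 and d = 273.
Base 17: x_0 = 17^273 mod 2185 = 467. x_0 is neither 1 nor 2184, so continue squaring. x_1 = 467^2 mod 2185 = 1774. x_2 = 1774^2 mod 2185 = 676. Reached i = s−1 = 2 without hitting −1: 17 is a Miller–Rabin witness and 2185 is composite.
Base 1699: x_0 = 1699^273 mod 2185 = 189. x_0 is neither 1 nor 2184, so continue squaring. x_1 = 189^2 mod 2185 = 761. x_2 = 761^2 mod 2185 = 96. Reached i = s−1 = 2 without hitting −1: 1699 is a Miller–Rabin witness and 2185 is composite.
The smallest witness among the given bases is 17.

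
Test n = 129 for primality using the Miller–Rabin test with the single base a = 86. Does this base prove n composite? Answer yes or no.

n − 1 = 128 = 2^7 · 1, so s = 7 and d = 1.
x_0 = 86^1 mod 129 = 86.
x_0 is neither 1 nor 128, so continue squaring.
x_1 = 86^2 mod 129 = 43.
x_2 = 43^2 mod 129 = 43.
x_3 = 43^2 mod 129 = 43.
x_4 = 43^2 mod 129 = 43.
x_5 = 43^2 mod 129 = 43.
x_6 = 43^2 mod 129 = 43.
Reached i = s−1 = 6 without hitting −1: 86 is a Miller–Rabin witness and 129 is composite.

yes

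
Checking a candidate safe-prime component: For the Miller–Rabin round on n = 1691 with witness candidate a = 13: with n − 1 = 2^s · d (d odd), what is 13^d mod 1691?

592

n − 1 = 1690 = 2^1 · 845, so s = 1 and d = 845.
13^845 mod 1691 = 592.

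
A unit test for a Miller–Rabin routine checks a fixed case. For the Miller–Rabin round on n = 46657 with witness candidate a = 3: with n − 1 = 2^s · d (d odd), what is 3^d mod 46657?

19683

n − 1 = 46656 = 2^6 · 729, so s = 6 and d = 729.
Repeated squaring mod 46657: 3^1 ≡ 3, 3^2 ≡ 9, 3^4 ≡ 81, 3^8 ≡ 6561, 3^16 ≡ 28967, 3^32 ≡ 7601, 3^64 ≡ 13835, 3^128 ≡ 20211, 3^256 ≡ 2486, 3^512 ≡ 21472.
729 = 512 + 128 + 64 + 16 + 8 + 1, so 3^729 ≡ 21472·20211·13835·28967·6561·3 ≡ 19683 (mod 46657).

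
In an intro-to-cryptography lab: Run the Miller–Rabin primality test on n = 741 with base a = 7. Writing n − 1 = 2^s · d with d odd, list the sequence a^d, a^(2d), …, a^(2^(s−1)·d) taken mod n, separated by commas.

n − 1 = 740 = 2^2 · 185, so s = 2 and d = 185.
x_0 = 7^185 mod 741 = 505.
x_1 = 505^2 mod 741 = 121.

505, 121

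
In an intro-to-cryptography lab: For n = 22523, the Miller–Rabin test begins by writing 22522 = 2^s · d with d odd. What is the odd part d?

11261

Halving: 22522 → 11261; 11261 is odd.
So 22522 = 2^1 · 11261.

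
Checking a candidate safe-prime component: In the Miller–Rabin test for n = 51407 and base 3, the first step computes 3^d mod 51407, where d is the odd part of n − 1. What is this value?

n − 1 = 51406 = 2^1 · 25703, so s = 1 and d = 25703.
3^25703 mod 51407 = 1.

1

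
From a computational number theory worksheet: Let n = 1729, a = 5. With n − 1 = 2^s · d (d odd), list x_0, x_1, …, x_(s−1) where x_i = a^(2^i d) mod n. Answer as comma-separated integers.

n − 1 = 1728 = 2^6 · 27, so s = 6 and d = 27.
x_0 = 5^27 mod 1729 = 1217.
x_1 = 1217^2 mod 1729 = 1065.
x_2 = 1065^2 mod 1729 = 1.
x_3 = 1^2 mod 1729 = 1.
x_4 = 1^2 mod 1729 = 1.
x_5 = 1^2 mod 1729 = 1.

1217, 1065, 1, 1, 1, 1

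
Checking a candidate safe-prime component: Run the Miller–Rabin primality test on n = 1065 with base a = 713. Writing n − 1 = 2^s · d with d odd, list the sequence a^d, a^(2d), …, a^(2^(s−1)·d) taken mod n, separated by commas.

218, 664, 1051

n − 1 = 1064 = 2^3 · 133, so s = 3 and d = 133.
x_0 = 713^133 mod 1065 = 218.
x_1 = 218^2 mod 1065 = 664.
x_2 = 664^2 mod 1065 = 1051.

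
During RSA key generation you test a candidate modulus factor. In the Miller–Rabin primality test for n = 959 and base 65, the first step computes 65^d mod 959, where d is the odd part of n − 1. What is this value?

n − 1 = 958 = 2^1 · 479, so s = 1 and d = 479.
65^479 mod 959 = 214.

214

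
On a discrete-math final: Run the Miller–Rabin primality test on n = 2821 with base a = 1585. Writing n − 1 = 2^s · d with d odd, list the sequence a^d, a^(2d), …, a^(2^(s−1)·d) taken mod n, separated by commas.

2729, 1

n − 1 = 2820 = 2^2 · 705, so s = 2 and d = 705.
x_0 = 1585^705 mod 2821 = 2729.
x_1 = 2729^2 mod 2821 = 1.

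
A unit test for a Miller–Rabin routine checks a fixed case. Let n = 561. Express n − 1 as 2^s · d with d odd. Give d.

35

Halving: 560 → 280 → 140 → 70 → 35; 35 is odd.
So 560 = 2^4 · 35.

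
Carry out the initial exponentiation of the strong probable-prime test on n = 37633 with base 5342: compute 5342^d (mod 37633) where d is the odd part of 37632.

n − 1 = 37632 = 2^8 · 147, so s = 8 and d = 147.
5342^147 mod 37633 = 10960.

10960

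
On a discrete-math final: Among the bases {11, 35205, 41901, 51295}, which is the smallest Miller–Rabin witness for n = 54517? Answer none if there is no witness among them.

n − 1 = 54516 = 2^2 · 13629, so s = 2 and d = 13629.
Base 11: x_0 = 11^13629 mod 54517 = 1. x_0 = 1, so 11 is not a witness.
Base 35205: x_0 = 35205^13629 mod 54517 = 54516. x_0 = 54516 ≡ −1, so 35205 is not a witness.
Base 41901: x_0 = 41901^13629 mod 54517 = 8024. x_0 is neither 1 nor 54516, so continue squaring. x_1 = 8024^2 mod 54517 = 54516. x_1 ≡ −1, so 41901 is not a witness.
Base 51295: x_0 = 51295^13629 mod 54517 = 8024. x_0 is neither 1 nor 54516, so continue squaring. x_1 = 8024^2 mod 54517 = 54516. x_1 ≡ −1, so 51295 is not a witness.
No listed base is a witness for 54517.

none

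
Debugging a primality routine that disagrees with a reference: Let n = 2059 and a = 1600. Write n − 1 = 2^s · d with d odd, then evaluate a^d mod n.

n − 1 = 2058 = 2^1 · 1029, so s = 1 and d = 1029.
1600^1029 mod 2059 = 289.

289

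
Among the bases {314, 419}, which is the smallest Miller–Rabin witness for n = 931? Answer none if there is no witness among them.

314

n − 1 = 930 = 2^1 · 465, so s = 1 and d = 465.
Base 314: x_0 = 314^465 mod 931 = 160. x_0 ∉ {1, 930} and s = 1, so 314 is a Miller–Rabin witness and 931 is composite.
Base 419: x_0 = 419^465 mod 931 = 818. x_0 ∉ {1, 930} and s = 1, so 419 is a Miller–Rabin witness and 931 is composite.
The smallest witness among the given bases is 314.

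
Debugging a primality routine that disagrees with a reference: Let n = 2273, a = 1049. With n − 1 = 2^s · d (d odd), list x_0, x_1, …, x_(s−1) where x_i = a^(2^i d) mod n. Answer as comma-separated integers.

610, 1601, 1530, 1983, 2272

n − 1 = 2272 = 2^5 · 71, so s = 5 and d = 71.
x_0 = 1049^71 mod 2273 = 610.
x_1 = 610^2 mod 2273 = 1601.
x_2 = 1601^2 mod 2273 = 1530.
x_3 = 1530^2 mod 2273 = 1983.
x_4 = 1983^2 mod 2273 = 2272.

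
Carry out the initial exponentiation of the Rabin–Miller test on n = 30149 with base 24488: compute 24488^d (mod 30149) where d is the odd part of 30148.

29122

n − 1 = 30148 = 2^2 · 7537, so s = 2 and d = 7537.
24488^7537 mod 30149 = 29122.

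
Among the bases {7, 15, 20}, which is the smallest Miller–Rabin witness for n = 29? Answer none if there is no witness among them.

none

n − 1 = 28 = 2^2 · 7, so s = 2 and d = 7.
Base 7: x_0 = 7^7 mod 29 = 1. x_0 = 1, so 7 is not a witness.
Base 15: x_0 = 15^7 mod 29 = 17. x_0 is neither 1 nor 28, so continue squaring. x_1 = 17^2 mod 29 = 28. x_1 ≡ −1, so 15 is not a witness.
Base 20: x_0 = 20^7 mod 29 = 1. x_0 = 1, so 20 is not a witness.
No listed base is a witness for 29.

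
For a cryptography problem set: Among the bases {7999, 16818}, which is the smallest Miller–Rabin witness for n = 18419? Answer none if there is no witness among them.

7999

n − 1 = 18418 = 2^1 · 9209, so s = 1 and d = 9209.
Base 7999: x_0 = 7999^9209 mod 18419 = 9311. x_0 ∉ {1, 18418} and s = 1, so 7999 is a Miller–Rabin witness and 18419 is composite.
Base 16818: x_0 = 16818^9209 mod 18419 = 16422. x_0 ∉ {1, 18418} and s = 1, so 16818 is a Miller–Rabin witness and 18419 is composite.
The smallest witness among the given bases is 7999.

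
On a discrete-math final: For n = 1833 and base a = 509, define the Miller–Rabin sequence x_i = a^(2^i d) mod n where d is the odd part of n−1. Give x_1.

n − 1 = 1832 = 2^3 · 229, so s = 3 and d = 229.
Repeated squaring mod 1833: 509^1 ≡ 509, 509^2 ≡ 628, 509^4 ≡ 289, 509^8 ≡ 1036, 509^16 ≡ 991, 509^32 ≡ 1426, 509^64 ≡ 679, 509^128 ≡ 958.
229 = 128 + 64 + 32 + 4 + 1, so 509^229 ≡ 958·679·1426·289·509 ≡ 41 (mod 1833).
x_0 = 41.
x_1 = 41^2 mod 1833 = 1681.

1681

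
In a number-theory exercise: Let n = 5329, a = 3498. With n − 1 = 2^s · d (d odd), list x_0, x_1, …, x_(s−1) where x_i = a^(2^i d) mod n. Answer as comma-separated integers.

n − 1 = 5328 = 2^4 · 333, so s = 4 and d = 333.
x_0 = 3498^333 mod 5329 = 319.
x_1 = 319^2 mod 5329 = 510.
x_2 = 510^2 mod 5329 = 4308.
x_3 = 4308^2 mod 5329 = 3286.

319, 510, 4308, 3286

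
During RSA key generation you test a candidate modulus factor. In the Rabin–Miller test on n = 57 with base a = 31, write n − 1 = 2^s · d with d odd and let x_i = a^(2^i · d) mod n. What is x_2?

n − 1 = 56 = 2^3 · 7, so s = 3 and d = 7.
Repeated squaring mod 57: 31^1 ≡ 31, 31^2 ≡ 49, 31^4 ≡ 7.
7 = 4 + 2 + 1, so 31^7 ≡ 7·49·31 ≡ 31 (mod 57).
x_0 = 31.
x_1 = 31^2 mod 57 = 49.
x_2 = 49^2 mod 57 = 7.

7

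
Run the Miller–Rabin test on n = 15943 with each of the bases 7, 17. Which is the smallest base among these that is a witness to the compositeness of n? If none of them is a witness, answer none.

7

n − 1 = 15942 = 2^1 · 7971, so s = 1 and d = 7971.
Base 7: x_0 = 7^7971 mod 15943 = 13478. x_0 ∉ {1, 15942} and s = 1, so 7 is a Miller–Rabin witness and 15943 is composite.
Base 17: x_0 = 17^7971 mod 15943 = 9561. x_0 ∉ {1, 15942} and s = 1, so 17 is a Miller–Rabin witness and 15943 is composite.
The smallest witness among the given bases is 7.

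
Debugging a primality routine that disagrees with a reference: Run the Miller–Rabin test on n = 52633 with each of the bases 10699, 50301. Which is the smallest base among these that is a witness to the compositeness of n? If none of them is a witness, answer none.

50301

n − 1 = 52632 = 2^3 · 6579, so s = 3 and d = 6579.
Base 10699: x_0 = 10699^6579 mod 52633 = 52632. x_0 = 52632 ≡ −1, so 10699 is not a witness.
Base 50301: x_0 = 50301^6579 mod 52633 = 11535. x_0 is neither 1 nor 52632, so continue squaring. x_1 = 11535^2 mod 52633 = 1. x_1 = 1 but x_0 ≠ ±1, a nontrivial square root of 1 — 50301 is a witness and 52633 is composite.
The smallest witness among the given bases is 50301.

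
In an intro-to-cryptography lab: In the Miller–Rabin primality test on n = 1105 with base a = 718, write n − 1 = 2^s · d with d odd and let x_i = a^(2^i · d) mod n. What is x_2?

n − 1 = 1104 = 2^4 · 69, so s = 4 and d = 69.
x_0 = 718^69 mod 1105 = 378.
x_1 = 378^2 mod 1105 = 339.
x_2 = 339^2 mod 1105 = 1.

1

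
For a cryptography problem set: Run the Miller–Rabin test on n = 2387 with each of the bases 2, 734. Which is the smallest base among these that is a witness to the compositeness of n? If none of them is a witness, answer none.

2

n − 1 = 2386 = 2^1 · 1193, so s = 1 and d = 1193.
Base 2: x_0 = 2^1193 mod 2387 = 690. x_0 ∉ {1, 2386} and s = 1, so 2 is a Miller–Rabin witness and 2387 is composite.
Base 734: x_0 = 734^1193 mod 2387 = 699. x_0 ∉ {1, 2386} and s = 1, so 734 is a Miller–Rabin witness and 2387 is composite.
The smallest witness among the given bases is 2.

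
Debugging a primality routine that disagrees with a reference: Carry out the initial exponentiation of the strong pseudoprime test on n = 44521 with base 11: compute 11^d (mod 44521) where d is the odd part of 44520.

29541

n − 1 = 44520 = 2^3 · 5565, so s = 3 and d = 5565.
11^5565 mod 44521 = 29541.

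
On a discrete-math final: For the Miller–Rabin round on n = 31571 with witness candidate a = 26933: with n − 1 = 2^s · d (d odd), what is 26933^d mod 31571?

n − 1 = 31570 = 2^1 · 15785, so s = 1 and d = 15785.
26933^15785 mod 31571 = 2619.

2619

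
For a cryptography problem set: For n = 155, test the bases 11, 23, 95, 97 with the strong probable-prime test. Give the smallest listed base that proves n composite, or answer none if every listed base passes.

n − 1 = 154 = 2^1 · 77, so s = 1 and d = 77.
Base 11: x_0 = 11^77 mod 155 = 96. x_0 ∉ {1, 154} and s = 1, so 11 is a Miller–Rabin witness and 155 is composite.
Base 23: x_0 = 23^77 mod 155 = 153. x_0 ∉ {1, 154} and s = 1, so 23 is a Miller–Rabin witness and 155 is composite.
Base 95: x_0 = 95^77 mod 155 = 35. x_0 ∉ {1, 154} and s = 1, so 95 is a Miller–Rabin witness and 155 is composite.
Base 97: x_0 = 97^77 mod 155 = 47. x_0 ∉ {1, 154} and s = 1, so 97 is a Miller–Rabin witness and 155 is composite.
The smallest witness among the given bases is 11.

11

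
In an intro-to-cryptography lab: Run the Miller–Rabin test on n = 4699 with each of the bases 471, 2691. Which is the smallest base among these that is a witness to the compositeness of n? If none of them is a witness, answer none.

none

n − 1 = 4698 = 2^1 · 2349, so s = 1 and d = 2349.
Base 471: x_0 = 471^2349 mod 4699 = 4698. x_0 = 4698 ≡ −1, so 471 is not a witness.
Base 2691: x_0 = 2691^2349 mod 4699 = 4698. x_0 = 4698 ≡ −1, so 2691 is not a witness.
No listed base is a witness for 4699.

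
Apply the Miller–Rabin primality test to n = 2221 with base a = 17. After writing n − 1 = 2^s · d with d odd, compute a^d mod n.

n − 1 = 2220 = 2^2 · 555, so s = 2 and d = 555.
By repeated squaring, 17^555 ≡ 1431 (mod 2221).

1431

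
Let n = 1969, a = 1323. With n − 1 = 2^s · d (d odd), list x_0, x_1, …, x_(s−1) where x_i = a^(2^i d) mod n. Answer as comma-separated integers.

1083, 1334, 1549, 1159

n − 1 = 1968 = 2^4 · 123, so s = 4 and d = 123.
x_0 = 1323^123 mod 1969 = 1083.
x_1 = 1083^2 mod 1969 = 1334.
x_2 = 1334^2 mod 1969 = 1549.
x_3 = 1549^2 mod 1969 = 1159.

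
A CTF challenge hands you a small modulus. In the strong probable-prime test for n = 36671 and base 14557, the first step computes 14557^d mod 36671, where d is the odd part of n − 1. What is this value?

1

n − 1 = 36670 = 2^1 · 18335, so s = 1 and d = 18335.
14557^18335 mod 36671 = 1.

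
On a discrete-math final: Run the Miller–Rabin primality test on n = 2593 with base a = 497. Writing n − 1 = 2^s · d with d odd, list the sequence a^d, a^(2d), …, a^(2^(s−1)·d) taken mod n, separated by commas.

658, 2526, 1896, 918, 2592

n − 1 = 2592 = 2^5 · 81, so s = 5 and d = 81.
x_0 = 497^81 mod 2593 = 658.
x_1 = 658^2 mod 2593 = 2526.
x_2 = 2526^2 mod 2593 = 1896.
x_3 = 1896^2 mod 2593 = 918.
x_4 = 918^2 mod 2593 = 2592.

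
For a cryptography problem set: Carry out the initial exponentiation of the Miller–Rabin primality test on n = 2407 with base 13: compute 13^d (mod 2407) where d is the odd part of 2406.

386

n − 1 = 2406 = 2^1 · 1203, so s = 1 and d = 1203.
13^1203 mod 2407 = 386.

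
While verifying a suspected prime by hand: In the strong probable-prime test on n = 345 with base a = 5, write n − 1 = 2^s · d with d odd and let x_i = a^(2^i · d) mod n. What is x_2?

190

n − 1 = 344 = 2^3 · 43, so s = 3 and d = 43.
x_0 = 5^43 mod 345 = 290.
x_1 = 290^2 mod 345 = 265.
x_2 = 265^2 mod 345 = 190.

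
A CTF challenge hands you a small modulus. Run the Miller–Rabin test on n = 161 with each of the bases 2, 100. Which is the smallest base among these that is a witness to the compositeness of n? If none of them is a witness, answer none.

n − 1 = 160 = 2^5 · 5, so s = 5 and d = 5.
Base 2: x_0 = 2^5 mod 161 = 32. x_0 is neither 1 nor 160, so continue squaring. x_1 = 32^2 mod 161 = 58. x_2 = 58^2 mod 161 = 144. x_3 = 144^2 mod 161 = 128. x_4 = 128^2 mod 161 = 123. Reached i = s−1 = 4 without hitting −1: 2 is a Miller–Rabin witness and 161 is composite.
Base 100: x_0 = 100^5 mod 161 = 39. x_0 is neither 1 nor 160, so continue squaring. x_1 = 39^2 mod 161 = 72. x_2 = 72^2 mod 161 = 32. x_3 = 32^2 mod 161 = 58. x_4 = 58^2 mod 161 = 144. Reached i = s−1 = 4 without hitting −1: 100 is a Miller–Rabin witness and 161 is composite.
The smallest witness among the given bases is 2.

2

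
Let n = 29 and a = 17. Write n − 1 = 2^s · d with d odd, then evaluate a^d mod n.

12

n − 1 = 28 = 2^2 · 7, so s = 2 and d = 7.
17^7 mod 29 = 12.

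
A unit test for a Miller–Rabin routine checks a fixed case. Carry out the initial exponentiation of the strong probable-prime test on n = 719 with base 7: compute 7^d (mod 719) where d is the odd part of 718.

1

n − 1 = 718 = 2^1 · 359, so s = 1 and d = 359.
7^359 mod 719 = 1.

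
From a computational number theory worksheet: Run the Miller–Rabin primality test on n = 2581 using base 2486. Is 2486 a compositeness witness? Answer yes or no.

yes

n − 1 = 2580 = 2^2 · 645, so s = 2 and d = 645.
x_0 = 2486^645 mod 2581 = 1616.
x_0 is neither 1 nor 2580, so continue squaring.
x_1 = 1616^2 mod 2581 = 2065.
Reached i = s−1 = 1 without hitting −1: 2486 is a Miller–Rabin witness and 2581 is composite.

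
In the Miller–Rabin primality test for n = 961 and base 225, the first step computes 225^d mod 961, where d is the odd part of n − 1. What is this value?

807

n − 1 = 960 = 2^6 · 15, so s = 6 and d = 15.
By repeated squaring, 225^15 ≡ 807 (mod 961).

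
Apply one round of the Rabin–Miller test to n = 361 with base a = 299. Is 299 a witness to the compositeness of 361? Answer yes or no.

n − 1 = 360 = 2^3 · 45, so s = 3 and d = 45.
x_0 = 299^45 mod 361 = 360.
x_0 = 360 ≡ −1, so 299 is not a witness.

no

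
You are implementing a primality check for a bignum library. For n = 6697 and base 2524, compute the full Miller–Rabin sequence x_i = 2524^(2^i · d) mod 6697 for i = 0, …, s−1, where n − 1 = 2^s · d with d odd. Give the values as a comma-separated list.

n − 1 = 6696 = 2^3 · 837, so s = 3 and d = 837.
x_0 = 2524^837 mod 6697 = 6185.
x_1 = 6185^2 mod 6697 = 961.
x_2 = 961^2 mod 6697 = 6032.

6185, 961, 6032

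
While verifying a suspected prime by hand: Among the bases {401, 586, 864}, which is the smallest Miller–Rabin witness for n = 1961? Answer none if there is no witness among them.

586

n − 1 = 1960 = 2^3 · 245, so s = 3 and d = 245.
Base 401: x_0 = 401^245 mod 1961 = 401. x_0 is neither 1 nor 1960, so continue squaring. x_1 = 401^2 mod 1961 = 1960. x_1 ≡ −1, so 401 is not a witness.
Base 586: x_0 = 586^245 mod 1961 = 1622. x_0 is neither 1 nor 1960, so continue squaring. x_1 = 1622^2 mod 1961 = 1183. x_2 = 1183^2 mod 1961 = 1296. Reached i = s−1 = 2 without hitting −1: 586 is a Miller–Rabin witness and 1961 is composite.
Base 864: x_0 = 864^245 mod 1961 = 577. x_0 is neither 1 nor 1960, so continue squaring. x_1 = 577^2 mod 1961 = 1520. x_2 = 1520^2 mod 1961 = 342. Reached i = s−1 = 2 without hitting −1: 864 is a Miller–Rabin witness and 1961 is composite.
The smallest witness among the given bases is 586.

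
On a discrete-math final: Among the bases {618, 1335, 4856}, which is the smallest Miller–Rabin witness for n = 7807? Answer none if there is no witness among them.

1335

n − 1 = 7806 = 2^1 · 3903, so s = 1 and d = 3903.
Base 618: x_0 = 618^3903 mod 7807 = 1. x_0 = 1, so 618 is not a witness.
Base 1335: x_0 = 1335^3903 mod 7807 = 4932. x_0 ∉ {1, 7806} and s = 1, so 1335 is a Miller–Rabin witness and 7807 is composite.
Base 4856: x_0 = 4856^3903 mod 7807 = 1675. x_0 ∉ {1, 7806} and s = 1, so 4856 is a Miller–Rabin witness and 7807 is composite.
The smallest witness among the given bases is 1335.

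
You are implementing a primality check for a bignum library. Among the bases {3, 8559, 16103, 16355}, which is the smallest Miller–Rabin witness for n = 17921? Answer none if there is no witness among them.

none

n − 1 = 17920 = 2^9 · 35, so s = 9 and d = 35.
Base 3: x_0 = 3^35 mod 17921 = 12162. x_0 is neither 1 nor 17920, so continue squaring. x_1 = 12162^2 mod 17921 = 12231. x_2 = 12231^2 mod 17921 = 10774. x_3 = 10774^2 mod 17921 = 4759. x_4 = 4759^2 mod 17921 = 13858. x_5 = 13858^2 mod 17921 = 2728. x_6 = 2728^2 mod 17921 = 4769. x_7 = 4769^2 mod 17921 = 1612. x_8 = 1612^2 mod 17921 = 17920. x_8 ≡ −1, so 3 is not a witness.
Base 8559: x_0 = 8559^35 mod 17921 = 12741. x_0 is neither 1 nor 17920, so continue squaring. x_1 = 12741^2 mod 17921 = 4663. x_2 = 4663^2 mod 17921 = 5396. x_3 = 5396^2 mod 17921 = 13112. x_4 = 13112^2 mod 17921 = 8391. x_5 = 8391^2 mod 17921 = 15193. x_6 = 15193^2 mod 17921 = 4769. x_7 = 4769^2 mod 17921 = 1612. x_8 = 1612^2 mod 17921 = 17920. x_8 ≡ −1, so 8559 is not a witness.
Base 16103: x_0 = 16103^35 mod 17921 = 5480. x_0 is neither 1 nor 17920, so continue squaring. x_1 = 5480^2 mod 17921 = 12725. x_2 = 12725^2 mod 17921 = 9390. x_3 = 9390^2 mod 17921 = 780. x_4 = 780^2 mod 17921 = 17007. x_5 = 17007^2 mod 17921 = 11030. x_6 = 11030^2 mod 17921 = 13152. x_7 = 13152^2 mod 17921 = 1612. x_8 = 1612^2 mod 17921 = 17920. x_8 ≡ −1, so 16103 is not a witness.
Base 16355: x_0 = 16355^35 mod 17921 = 8511. x_0 is neither 1 nor 17920, so continue squaring. x_1 = 8511^2 mod 17921 = 439. x_2 = 439^2 mod 17921 = 13511. x_3 = 13511^2 mod 17921 = 3815. x_4 = 3815^2 mod 17921 = 2373. x_5 = 2373^2 mod 17921 = 3935. x_6 = 3935^2 mod 17921 = 481. x_7 = 481^2 mod 17921 = 16309. x_8 = 16309^2 mod 17921 = 17920. x_8 ≡ −1, so 16355 is not a witness.
No listed base is a witness for 17921.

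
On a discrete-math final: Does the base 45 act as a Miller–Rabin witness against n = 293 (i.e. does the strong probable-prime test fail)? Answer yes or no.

no

n − 1 = 292 = 2^2 · 73, so s = 2 and d = 73.
By repeated squaring, 45^73 ≡ 155 (mod 293).
x_0 = 45^73 mod 293 = 155.
x_0 is neither 1 nor 292, so continue squaring.
x_1 = 155^2 mod 293 = 292.
x_1 ≡ −1, so 45 is not a witness.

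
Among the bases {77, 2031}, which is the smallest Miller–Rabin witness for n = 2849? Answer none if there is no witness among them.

77

n − 1 = 2848 = 2^5 · 89, so s = 5 and d = 89.
Base 77: x_0 = 77^89 mod 2849 = 2541. x_0 is neither 1 nor 2848, so continue squaring. x_1 = 2541^2 mod 2849 = 847. x_2 = 847^2 mod 2849 = 2310. x_3 = 2310^2 mod 2849 = 2772. x_4 = 2772^2 mod 2849 = 231. Reached i = s−1 = 4 without hitting −1: 77 is a Miller–Rabin witness and 2849 is composite.
Base 2031: x_0 = 2031^89 mod 2849 = 1933. x_0 is neither 1 nor 2848, so continue squaring. x_1 = 1933^2 mod 2849 = 1450. x_2 = 1450^2 mod 2849 = 2787. x_3 = 2787^2 mod 2849 = 995. x_4 = 995^2 mod 2849 = 1422. Reached i = s−1 = 4 without hitting −1: 2031 is a Miller–Rabin witness and 2849 is composite.
The smallest witness among the given bases is 77.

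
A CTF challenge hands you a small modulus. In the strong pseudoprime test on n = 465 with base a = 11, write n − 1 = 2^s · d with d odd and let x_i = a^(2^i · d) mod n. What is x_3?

421

n − 1 = 464 = 2^4 · 29, so s = 4 and d = 29.
Repeated squaring mod 465: 11^1 ≡ 11, 11^2 ≡ 121, 11^4 ≡ 226, 11^8 ≡ 391, 11^16 ≡ 361.
29 = 16 + 8 + 4 + 1, so 11^29 ≡ 361·391·226·11 ≡ 296 (mod 465).
x_0 = 296.
x_1 = 296^2 mod 465 = 196.
x_2 = 196^2 mod 465 = 286.
x_3 = 286^2 mod 465 = 421.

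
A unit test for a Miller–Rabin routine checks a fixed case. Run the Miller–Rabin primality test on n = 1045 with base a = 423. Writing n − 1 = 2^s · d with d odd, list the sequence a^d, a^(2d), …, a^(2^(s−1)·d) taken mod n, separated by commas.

533, 894

n − 1 = 1044 = 2^2 · 261, so s = 2 and d = 261.
x_0 = 423^261 mod 1045 = 533.
x_1 = 533^2 mod 1045 = 894.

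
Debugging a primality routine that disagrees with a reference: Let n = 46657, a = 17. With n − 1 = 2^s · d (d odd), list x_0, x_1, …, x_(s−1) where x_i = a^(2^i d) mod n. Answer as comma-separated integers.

n − 1 = 46656 = 2^6 · 729, so s = 6 and d = 729.
x_0 = 17^729 mod 46657 = 31641.
x_1 = 31641^2 mod 46657 = 33632.
x_2 = 33632^2 mod 46657 = 5773.
x_3 = 5773^2 mod 46657 = 14431.
x_4 = 14431^2 mod 46657 = 23570.
x_5 = 23570^2 mod 46657 = 1.

31641, 33632, 5773, 14431, 23570, 1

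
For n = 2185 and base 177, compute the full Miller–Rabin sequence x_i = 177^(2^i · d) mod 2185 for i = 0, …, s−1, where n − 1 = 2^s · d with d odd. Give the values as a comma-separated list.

767, 524, 1451

n − 1 = 2184 = 2^3 · 273, so s = 3 and d = 273.
x_0 = 177^273 mod 2185 = 767.
x_1 = 767^2 mod 2185 = 524.
x_2 = 524^2 mod 2185 = 1451.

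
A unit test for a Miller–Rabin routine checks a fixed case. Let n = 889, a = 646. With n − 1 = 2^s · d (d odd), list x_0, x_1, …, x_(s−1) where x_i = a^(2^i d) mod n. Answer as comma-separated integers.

n − 1 = 888 = 2^3 · 111, so s = 3 and d = 111.
x_0 = 646^111 mod 889 = 722.
x_1 = 722^2 mod 889 = 330.
x_2 = 330^2 mod 889 = 442.

722, 330, 442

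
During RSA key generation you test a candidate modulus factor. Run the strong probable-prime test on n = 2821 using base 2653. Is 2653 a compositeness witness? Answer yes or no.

yes

n − 1 = 2820 = 2^2 · 705, so s = 2 and d = 705.
x_0 = 2653^705 mod 2821 = 2016.
x_0 is neither 1 nor 2820, so continue squaring.
x_1 = 2016^2 mod 2821 = 2016.
Reached i = s−1 = 1 without hitting −1: 2653 is a Miller–Rabin witness and 2821 is composite.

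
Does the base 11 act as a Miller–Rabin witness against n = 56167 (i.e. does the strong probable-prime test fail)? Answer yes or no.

no

n − 1 = 56166 = 2^1 · 28083, so s = 1 and d = 28083.
x_0 = 11^28083 mod 56167 = 56166.
x_0 = 56166 ≡ −1, so 11 is not a witness.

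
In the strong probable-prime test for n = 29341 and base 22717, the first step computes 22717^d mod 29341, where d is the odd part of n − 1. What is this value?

9212

n − 1 = 29340 = 2^2 · 7335, so s = 2 and d = 7335.
By repeated squaring, 22717^7335 ≡ 9212 (mod 29341).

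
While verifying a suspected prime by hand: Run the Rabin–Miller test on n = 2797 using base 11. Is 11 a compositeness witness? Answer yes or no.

n − 1 = 2796 = 2^2 · 699, so s = 2 and d = 699.
x_0 = 11^699 mod 2797 = 1.
x_0 = 1, so 11 is not a witness.

no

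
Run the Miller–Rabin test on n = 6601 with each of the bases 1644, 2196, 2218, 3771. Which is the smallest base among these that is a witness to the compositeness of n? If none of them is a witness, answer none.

none

n − 1 = 6600 = 2^3 · 825, so s = 3 and d = 825.
Base 1644: x_0 = 1644^825 mod 6601 = 6600. x_0 = 6600 ≡ −1, so 1644 is not a witness.
Base 2196: x_0 = 2196^825 mod 6601 = 6600. x_0 = 6600 ≡ −1, so 2196 is not a witness.
Base 2218: x_0 = 2218^825 mod 6601 = 6600. x_0 = 6600 ≡ −1, so 2218 is not a witness.
Base 3771: x_0 = 3771^825 mod 6601 = 6600. x_0 = 6600 ≡ −1, so 3771 is not a witness.
No listed base is a witness for 6601.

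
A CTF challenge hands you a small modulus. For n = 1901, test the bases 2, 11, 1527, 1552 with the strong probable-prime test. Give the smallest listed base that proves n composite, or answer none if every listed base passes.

n − 1 = 1900 = 2^2 · 475, so s = 2 and d = 475.
Base 2: x_0 = 2^475 mod 1901 = 1683. x_0 is neither 1 nor 1900, so continue squaring. x_1 = 1683^2 mod 1901 = 1900. x_1 ≡ −1, so 2 is not a witness.
Base 11: x_0 = 11^475 mod 1901 = 1. x_0 = 1, so 11 is not a witness.
Base 1527: x_0 = 1527^475 mod 1901 = 1. x_0 = 1, so 1527 is not a witness.
Base 1552: x_0 = 1552^475 mod 1901 = 218. x_0 is neither 1 nor 1900, so continue squaring. x_1 = 218^2 mod 1901 = 1900. x_1 ≡ −1, so 1552 is not a witness.
No listed base is a witness for 1901.

none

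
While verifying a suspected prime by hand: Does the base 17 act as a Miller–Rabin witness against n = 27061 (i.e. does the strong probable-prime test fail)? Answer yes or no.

no

n − 1 = 27060 = 2^2 · 6765, so s = 2 and d = 6765.
Repeated squaring mod 27061: 17^1 ≡ 17, 17^2 ≡ 289, 17^4 ≡ 2338, 17^8 ≡ 26983, 17^16 ≡ 6084, 17^32 ≡ 22669, 17^64 ≡ 22232, 17^128 ≡ 19720, 17^256 ≡ 11830, 17^512 ≡ 16469, 17^1024 ≡ 22619, 17^2048 ≡ 3895, 17^4096 ≡ 16865.
6765 = 4096 + 2048 + 512 + 64 + 32 + 8 + 4 + 1, so 17^6765 ≡ 16865·3895·16469·22232·22669·26983·2338·17 ≡ 11226 (mod 27061).
x_0 = 17^6765 mod 27061 = 11226.
x_0 is neither 1 nor 27060, so continue squaring.
x_1 = 11226^2 mod 27061 = 27060.
x_1 ≡ −1, so 17 is not a witness.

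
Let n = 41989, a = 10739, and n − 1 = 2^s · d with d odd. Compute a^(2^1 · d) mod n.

n − 1 = 41988 = 2^2 · 10497, so s = 2 and d = 10497.
x_0 = 10739^10497 mod 41989 = 25925.
x_1 = 25925^2 mod 41989 = 29691.

29691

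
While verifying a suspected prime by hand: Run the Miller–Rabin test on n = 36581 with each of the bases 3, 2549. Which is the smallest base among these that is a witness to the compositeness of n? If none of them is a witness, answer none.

3

n − 1 = 36580 = 2^2 · 9145, so s = 2 and d = 9145.
Base 3: x_0 = 3^9145 mod 36581 = 25949. x_0 is neither 1 nor 36580, so continue squaring. x_1 = 25949^2 mod 36581 = 4134. Reached i = s−1 = 1 without hitting −1: 3 is a Miller–Rabin witness and 36581 is composite.
Base 2549: x_0 = 2549^9145 mod 36581 = 3054. x_0 is neither 1 nor 36580, so continue squaring. x_1 = 3054^2 mod 36581 = 35342. Reached i = s−1 = 1 without hitting −1: 2549 is a Miller–Rabin witness and 36581 is composite.
The smallest witness among the given bases is 3.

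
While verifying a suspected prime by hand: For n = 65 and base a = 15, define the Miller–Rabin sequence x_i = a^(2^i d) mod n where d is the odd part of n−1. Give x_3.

35

n − 1 = 64 = 2^6 · 1, so s = 6 and d = 1.
x_0 = 15^1 mod 65 = 15.
x_1 = 15^2 mod 65 = 30.
x_2 = 30^2 mod 65 = 55.
x_3 = 55^2 mod 65 = 35.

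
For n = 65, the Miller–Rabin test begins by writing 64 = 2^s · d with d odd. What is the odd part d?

1

Halving: 64 → 32 → 16 → 8 → 4 → 2 → 1; 1 is odd.
So 64 = 2^6 · 1.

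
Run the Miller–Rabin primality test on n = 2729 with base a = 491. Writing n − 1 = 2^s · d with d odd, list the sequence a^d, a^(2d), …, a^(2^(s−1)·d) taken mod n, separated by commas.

n − 1 = 2728 = 2^3 · 341, so s = 3 and d = 341.
x_0 = 491^341 mod 2729 = 1102.
x_1 = 1102^2 mod 2729 = 2728.
x_2 = 2728^2 mod 2729 = 1.

1102, 2728, 1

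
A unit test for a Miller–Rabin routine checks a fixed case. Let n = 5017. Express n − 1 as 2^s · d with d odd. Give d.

627

Halving: 5016 → 2508 → 1254 → 627; 627 is odd.
So 5016 = 2^3 · 627.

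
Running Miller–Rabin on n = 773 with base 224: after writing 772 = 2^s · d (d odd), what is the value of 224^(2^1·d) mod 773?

n − 1 = 772 = 2^2 · 193, so s = 2 and d = 193.
x_0 = 224^193 mod 773 = 772.
x_1 = 772^2 mod 773 = 1.

1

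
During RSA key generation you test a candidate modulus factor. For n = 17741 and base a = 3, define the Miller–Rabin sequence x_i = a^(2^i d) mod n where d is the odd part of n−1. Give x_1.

5211

n − 1 = 17740 = 2^2 · 4435, so s = 2 and d = 4435.
x_0 = 3^4435 mod 17741 = 4670.
x_1 = 4670^2 mod 17741 = 5211.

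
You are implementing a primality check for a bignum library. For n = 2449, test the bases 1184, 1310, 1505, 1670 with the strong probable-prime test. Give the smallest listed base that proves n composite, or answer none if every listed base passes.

1310

n − 1 = 2448 = 2^4 · 153, so s = 4 and d = 153.
Base 1184: x_0 = 1184^153 mod 2449 = 2448. x_0 = 2448 ≡ −1, so 1184 is not a witness.
Base 1310: x_0 = 1310^153 mod 2449 = 326. x_0 is neither 1 nor 2448, so continue squaring. x_1 = 326^2 mod 2449 = 969. x_2 = 969^2 mod 2449 = 994. x_3 = 994^2 mod 2449 = 1089. Reached i = s−1 = 3 without hitting −1: 1310 is a Miller–Rabin witness and 2449 is composite.
Base 1505: x_0 = 1505^153 mod 2449 = 2154. x_0 is neither 1 nor 2448, so continue squaring. x_1 = 2154^2 mod 2449 = 1310. x_2 = 1310^2 mod 2449 = 1800. x_3 = 1800^2 mod 2449 = 2422. Reached i = s−1 = 3 without hitting −1: 1505 is a Miller–Rabin witness and 2449 is composite.
Base 1670: x_0 = 1670^153 mod 2449 = 2416. x_0 is neither 1 nor 2448, so continue squaring. x_1 = 2416^2 mod 2449 = 1089. x_2 = 1089^2 mod 2449 = 605. x_3 = 605^2 mod 2449 = 1124. Reached i = s−1 = 3 without hitting −1: 1670 is a Miller–Rabin witness and 2449 is composite.
The smallest witness among the given bases is 1310.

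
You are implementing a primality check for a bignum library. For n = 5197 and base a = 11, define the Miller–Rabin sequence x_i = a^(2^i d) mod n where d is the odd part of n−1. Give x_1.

n − 1 = 5196 = 2^2 · 1299, so s = 2 and d = 1299.
x_0 = 11^1299 mod 5197 = 5196.
x_1 = 5196^2 mod 5197 = 1.

1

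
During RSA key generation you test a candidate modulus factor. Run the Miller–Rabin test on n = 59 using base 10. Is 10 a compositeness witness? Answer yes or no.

no

n − 1 = 58 = 2^1 · 29, so s = 1 and d = 29.
x_0 = 10^29 mod 59 = 58.
x_0 = 58 ≡ −1, so 10 is not a witness.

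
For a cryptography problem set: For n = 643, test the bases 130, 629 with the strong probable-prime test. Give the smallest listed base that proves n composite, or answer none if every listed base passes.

none

n − 1 = 642 = 2^1 · 321, so s = 1 and d = 321.
Base 130: x_0 = 130^321 mod 643 = 642. x_0 = 642 ≡ −1, so 130 is not a witness.
Base 629: x_0 = 629^321 mod 643 = 1. x_0 = 1, so 629 is not a witness.
No listed base is a witness for 643.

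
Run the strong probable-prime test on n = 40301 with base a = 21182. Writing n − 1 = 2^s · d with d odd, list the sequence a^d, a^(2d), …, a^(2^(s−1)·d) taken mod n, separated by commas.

n − 1 = 40300 = 2^2 · 10075, so s = 2 and d = 10075.
x_0 = 21182^10075 mod 40301 = 25046.
x_1 = 25046^2 mod 40301 = 17051.

25046, 17051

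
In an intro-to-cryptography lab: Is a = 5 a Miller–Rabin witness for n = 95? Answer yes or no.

n − 1 = 94 = 2^1 · 47, so s = 1 and d = 47.
x_0 = 5^47 mod 95 = 25.
x_0 ∉ {1, 94} and s = 1, so 5 is a Miller–Rabin witness and 95 is composite.

yes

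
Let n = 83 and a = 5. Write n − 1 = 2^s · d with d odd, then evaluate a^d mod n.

82

n − 1 = 82 = 2^1 · 41, so s = 1 and d = 41.
Repeated squaring mod 83: 5^1 ≡ 5, 5^2 ≡ 25, 5^4 ≡ 44, 5^8 ≡ 27, 5^16 ≡ 65, 5^32 ≡ 75.
41 = 32 + 8 + 1, so 5^41 ≡ 75·27·5 ≡ 82 (mod 83).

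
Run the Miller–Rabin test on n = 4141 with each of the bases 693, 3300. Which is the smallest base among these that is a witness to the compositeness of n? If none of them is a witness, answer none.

3300

n − 1 = 4140 = 2^2 · 1035, so s = 2 and d = 1035.
Base 693: x_0 = 693^1035 mod 4141 = 1. x_0 = 1, so 693 is not a witness.
Base 3300: x_0 = 3300^1035 mod 4141 = 3125. x_0 is neither 1 nor 4140, so continue squaring. x_1 = 3125^2 mod 4141 = 1147. Reached i = s−1 = 1 without hitting −1: 3300 is a Miller–Rabin witness and 4141 is composite.
The smallest witness among the given bases is 3300.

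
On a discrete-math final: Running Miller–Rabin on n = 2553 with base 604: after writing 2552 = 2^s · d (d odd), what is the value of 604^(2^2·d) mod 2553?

1933

n − 1 = 2552 = 2^3 · 319, so s = 3 and d = 319.
Repeated squaring mod 2553: 604^1 ≡ 604, 604^2 ≡ 2290, 604^4 ≡ 238, 604^8 ≡ 478, 604^16 ≡ 1267, 604^32 ≡ 2005, 604^64 ≡ 1603, 604^128 ≡ 1291, 604^256 ≡ 2125.
319 = 256 + 32 + 16 + 8 + 4 + 2 + 1, so 604^319 ≡ 2125·2005·1267·478·238·2290·604 ≡ 2347 (mod 2553).
x_0 = 2347.
x_1 = 2347^2 mod 2553 = 1588.
x_2 = 1588^2 mod 2553 = 1933.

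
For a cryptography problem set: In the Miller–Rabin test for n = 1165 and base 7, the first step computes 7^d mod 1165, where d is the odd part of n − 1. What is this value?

1158

n − 1 = 1164 = 2^2 · 291, so s = 2 and d = 291.
7^291 mod 1165 = 1158.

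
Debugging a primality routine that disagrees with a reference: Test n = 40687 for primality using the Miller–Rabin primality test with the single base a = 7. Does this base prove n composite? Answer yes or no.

n − 1 = 40686 = 2^1 · 20343, so s = 1 and d = 20343.
Repeated squaring mod 40687: 7^1 ≡ 7, 7^2 ≡ 49, 7^4 ≡ 2401, 7^8 ≡ 27934, 7^16 ≡ 13070, 7^32 ≡ 20874, 7^64 ≡ 6793, 7^128 ≡ 5791, 7^256 ≡ 9593, 7^512 ≡ 32342, 7^1024 ≡ 23568, 7^2048 ≡ 32387, 7^4096 ≡ 6909, 7^8192 ≡ 8430, 7^16384 ≡ 25398.
20343 = 16384 + 2048 + 1024 + 512 + 256 + 64 + 32 + 16 + 4 + 2 + 1, so 7^20343 ≡ 25398·32387·23568·32342·9593·6793·20874·13070·2401·49·7 ≡ 39505 (mod 40687).
x_0 = 7^20343 mod 40687 = 39505.
x_0 ∉ {1, 40686} and s = 1, so 7 is a Miller–Rabin witness and 40687 is composite.

yes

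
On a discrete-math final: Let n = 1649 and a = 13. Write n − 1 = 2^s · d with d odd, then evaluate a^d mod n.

769

n − 1 = 1648 = 2^4 · 103, so s = 4 and d = 103.
13^103 mod 1649 = 769.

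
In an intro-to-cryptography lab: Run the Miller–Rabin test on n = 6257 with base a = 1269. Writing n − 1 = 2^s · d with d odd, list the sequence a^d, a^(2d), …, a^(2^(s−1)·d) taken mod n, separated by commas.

n − 1 = 6256 = 2^4 · 391, so s = 4 and d = 391.
x_0 = 1269^391 mod 6257 = 1695.
x_1 = 1695^2 mod 6257 = 1062.
x_2 = 1062^2 mod 6257 = 1584.
x_3 = 1584^2 mod 6257 = 6256.

1695, 1062, 1584, 6256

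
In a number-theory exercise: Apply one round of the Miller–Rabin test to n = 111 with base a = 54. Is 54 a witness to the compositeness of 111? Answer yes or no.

n − 1 = 110 = 2^1 · 55, so s = 1 and d = 55.
x_0 = 54^55 mod 111 = 57.
x_0 ∉ {1, 110} and s = 1, so 54 is a Miller–Rabin witness and 111 is composite.

yes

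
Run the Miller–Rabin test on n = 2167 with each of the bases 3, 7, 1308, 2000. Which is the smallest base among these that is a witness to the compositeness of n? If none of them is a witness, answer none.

n − 1 = 2166 = 2^1 · 1083, so s = 1 and d = 1083.
Base 3: x_0 = 3^1083 mod 2167 = 742. x_0 ∉ {1, 2166} and s = 1, so 3 is a Miller–Rabin witness and 2167 is composite.
Base 7: x_0 = 7^1083 mod 2167 = 1047. x_0 ∉ {1, 2166} and s = 1, so 7 is a Miller–Rabin witness and 2167 is composite.
Base 1308: x_0 = 1308^1083 mod 2167 = 714. x_0 ∉ {1, 2166} and s = 1, so 1308 is a Miller–Rabin witness and 2167 is composite.
Base 2000: x_0 = 2000^1083 mod 2167 = 344. x_0 ∉ {1, 2166} and s = 1, so 2000 is a Miller–Rabin witness and 2167 is composite.
The smallest witness among the given bases is 3.

3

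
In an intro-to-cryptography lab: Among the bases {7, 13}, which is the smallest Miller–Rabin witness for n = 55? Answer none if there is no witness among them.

7

n − 1 = 54 = 2^1 · 27, so s = 1 and d = 27.
Base 7: x_0 = 7^27 mod 55 = 28. x_0 ∉ {1, 54} and s = 1, so 7 is a Miller–Rabin witness and 55 is composite.
Base 13: x_0 = 13^27 mod 55 = 7. x_0 ∉ {1, 54} and s = 1, so 13 is a Miller–Rabin witness and 55 is composite.
The smallest witness among the given bases is 7.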